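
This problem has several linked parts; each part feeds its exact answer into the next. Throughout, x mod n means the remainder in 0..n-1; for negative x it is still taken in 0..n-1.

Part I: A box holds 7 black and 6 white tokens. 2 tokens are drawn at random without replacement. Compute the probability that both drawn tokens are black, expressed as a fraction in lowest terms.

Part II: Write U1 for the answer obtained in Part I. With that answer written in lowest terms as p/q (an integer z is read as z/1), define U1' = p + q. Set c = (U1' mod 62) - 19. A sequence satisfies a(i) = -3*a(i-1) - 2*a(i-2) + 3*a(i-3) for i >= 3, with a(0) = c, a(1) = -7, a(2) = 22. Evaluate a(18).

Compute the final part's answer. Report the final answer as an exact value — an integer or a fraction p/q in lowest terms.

-4163627

Part I: total draws C(13,2) = 78; favorable C(7,2) = 21; P = 7/26; answer 7/26
Part II: U1 = 7/26; threaded value p + q = 33; c = 14; a(3) = -3*(22) - 2*(-7) + 3*(14) = -10; iterating: a(3)=-10, a(4)=-35, a(5)=191, a(6)=-533, a(7)=1112, a(8)=-1697, a(9)=1268, a(10)=2926, a(11)=-16405, a(12)=47167, a(13)=-99913, a(14)=156190, a(15)=-127243, a(16)=-230390, a(17)=1414226, a(18)=-4163627; answer -4163627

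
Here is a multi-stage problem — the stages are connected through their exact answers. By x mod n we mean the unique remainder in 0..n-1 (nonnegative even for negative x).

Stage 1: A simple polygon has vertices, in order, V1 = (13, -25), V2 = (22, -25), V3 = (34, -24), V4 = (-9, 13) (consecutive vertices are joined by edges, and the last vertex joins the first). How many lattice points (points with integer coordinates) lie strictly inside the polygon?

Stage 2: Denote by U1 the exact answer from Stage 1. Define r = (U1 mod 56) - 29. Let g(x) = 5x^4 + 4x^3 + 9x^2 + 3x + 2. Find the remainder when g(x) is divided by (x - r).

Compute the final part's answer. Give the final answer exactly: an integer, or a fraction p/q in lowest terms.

98030

Stage 1: cross terms: (13*-25 - 22*-25)=225, (22*-24 - 34*-25)=322, (34*13 - -9*-24)=226, (-9*-25 - 13*13)=56; twice the area = |829| = 829; area = 829/2; boundary points = 9 + 1 + 1 + 2 = 13; strictly interior points = area - boundary/2 + 1 = 409; answer 409
Stage 2: U1 = 409; r = -12; remainder = value at the root: 5*(-12)^4 + 4*(-12)^3 + 9*(-12)^2 + 3*(-12)^1 + 2 = (103680) + (-6912) + (1296) + (-36) + (2) = 98030; answer 98030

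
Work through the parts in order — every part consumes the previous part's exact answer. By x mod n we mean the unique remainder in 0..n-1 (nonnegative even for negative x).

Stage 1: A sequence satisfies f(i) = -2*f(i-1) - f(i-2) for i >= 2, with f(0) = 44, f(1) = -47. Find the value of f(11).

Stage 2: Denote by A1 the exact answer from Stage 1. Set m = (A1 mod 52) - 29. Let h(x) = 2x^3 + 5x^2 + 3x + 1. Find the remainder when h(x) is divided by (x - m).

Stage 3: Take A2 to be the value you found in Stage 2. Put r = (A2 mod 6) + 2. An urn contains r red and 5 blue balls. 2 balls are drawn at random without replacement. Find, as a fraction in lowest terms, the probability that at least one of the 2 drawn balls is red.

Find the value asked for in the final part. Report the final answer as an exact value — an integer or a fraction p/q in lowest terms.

Stage 1: f(2) = -2*(-47) - 1*(44) = 50; iterating: f(2)=50, f(3)=-53, f(4)=56, f(5)=-59, f(6)=62, f(7)=-65, f(8)=68, f(9)=-71, f(10)=74, f(11)=-77; answer -77
Stage 2: A1 = -77; m = -2; remainder = value at the root: 2*(-2)^3 + 5*(-2)^2 + 3*(-2)^1 + 1 = (-16) + (20) + (-6) + (1) = -1; answer -1
Stage 3: A2 = -1; r = 7; total draws C(12,2) = 66; complement C(5,2) = 10; favorable 66 - 10 = 56; P = 28/33; answer 28/33

28/33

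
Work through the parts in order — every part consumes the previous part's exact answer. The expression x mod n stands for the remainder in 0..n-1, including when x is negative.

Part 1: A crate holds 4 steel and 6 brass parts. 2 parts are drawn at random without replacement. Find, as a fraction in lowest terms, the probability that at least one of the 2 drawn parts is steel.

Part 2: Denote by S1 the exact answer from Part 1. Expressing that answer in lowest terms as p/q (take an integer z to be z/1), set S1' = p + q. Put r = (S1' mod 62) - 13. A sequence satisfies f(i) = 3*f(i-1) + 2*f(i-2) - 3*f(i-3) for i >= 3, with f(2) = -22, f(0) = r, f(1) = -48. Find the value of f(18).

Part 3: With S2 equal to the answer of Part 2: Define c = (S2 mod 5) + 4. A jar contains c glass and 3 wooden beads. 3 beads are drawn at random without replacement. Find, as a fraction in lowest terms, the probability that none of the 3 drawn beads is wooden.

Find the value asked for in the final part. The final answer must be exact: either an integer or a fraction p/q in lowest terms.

4/35

Part 1: total draws C(10,2) = 45; complement C(6,2) = 15; favorable 45 - 15 = 30; P = 2/3; answer 2/3
Part 2: S1 = 2/3; threaded value p + q = 5; r = -8; f(3) = 3*(-22) + 2*(-48) - 3*(-8) = -138; iterating: f(3)=-138, f(4)=-314, f(5)=-1152, f(6)=-3670, f(7)=-12372, f(8)=-41000, f(9)=-136734, f(10)=-455086, f(11)=-1515726, f(12)=-5047148, f(13)=-16807638, f(14)=-55970032, f(15)=-186383928, f(16)=-620668934, f(17)=-2066864562, f(18)=-6882779770; answer -6882779770
Part 3: S2 = -6882779770; c = 4; total draws C(7,3) = 35; favorable C(4,3) = 4; P = 4/35; answer 4/35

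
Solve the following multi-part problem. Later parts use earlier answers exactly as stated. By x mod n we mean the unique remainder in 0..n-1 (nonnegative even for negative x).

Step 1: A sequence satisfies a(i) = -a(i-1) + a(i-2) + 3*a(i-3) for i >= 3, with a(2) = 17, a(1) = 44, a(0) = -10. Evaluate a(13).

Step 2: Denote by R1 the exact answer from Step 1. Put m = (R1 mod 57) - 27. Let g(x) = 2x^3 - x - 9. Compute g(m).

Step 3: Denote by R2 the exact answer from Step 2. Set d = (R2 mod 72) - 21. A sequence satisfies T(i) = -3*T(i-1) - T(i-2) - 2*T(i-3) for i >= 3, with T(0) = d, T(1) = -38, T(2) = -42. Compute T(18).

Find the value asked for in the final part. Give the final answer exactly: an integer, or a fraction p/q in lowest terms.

Step 1: a(3) = -1*(17) + 1*(44) + 3*(-10) = -3; iterating: a(3)=-3, a(4)=152, a(5)=-104, a(6)=247, a(7)=105, a(8)=-170, a(9)=1016, a(10)=-871, a(11)=1377, a(12)=800, a(13)=-2036; answer -2036
Step 2: R1 = -2036; m = -11; 2*(-11)^3 - 1*(-11)^1 - 9 = (-2662) + (11) + (-9) = -2660; answer -2660
Step 3: R2 = -2660; d = -17; T(3) = -3*(-42) - 1*(-38) - 2*(-17) = 198; iterating: T(3)=198, T(4)=-476, T(5)=1314, T(6)=-3862, T(7)=11224, T(8)=-32438, T(9)=93814, T(10)=-271452, T(11)=785418, T(12)=-2272430, T(13)=6574776, T(14)=-19022734, T(15)=55038286, T(16)=-159241676, T(17)=460732210, T(18)=-1333031526; answer -1333031526

-1333031526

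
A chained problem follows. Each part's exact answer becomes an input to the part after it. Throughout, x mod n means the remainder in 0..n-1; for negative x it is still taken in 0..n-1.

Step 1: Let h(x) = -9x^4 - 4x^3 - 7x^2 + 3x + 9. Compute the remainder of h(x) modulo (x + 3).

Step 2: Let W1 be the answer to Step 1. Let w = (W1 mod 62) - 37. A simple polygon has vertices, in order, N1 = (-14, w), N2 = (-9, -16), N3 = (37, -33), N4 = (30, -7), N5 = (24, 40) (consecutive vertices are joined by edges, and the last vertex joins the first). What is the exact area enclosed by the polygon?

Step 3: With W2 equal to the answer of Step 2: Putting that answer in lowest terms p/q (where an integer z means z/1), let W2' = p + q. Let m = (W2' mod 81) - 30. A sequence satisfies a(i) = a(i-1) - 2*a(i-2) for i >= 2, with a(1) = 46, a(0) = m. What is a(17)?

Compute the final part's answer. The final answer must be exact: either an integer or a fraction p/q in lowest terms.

Step 1: remainder = value at the root: -9*(-3)^4 - 4*(-3)^3 - 7*(-3)^2 + 3*(-3)^1 + 9 = (-729) + (108) + (-63) + (-9) + (9) = -684; answer -684
Step 2: W1 = -684; w = 23; cross terms: (-14*-16 - -9*23)=431, (-9*-33 - 37*-16)=889, (37*-7 - 30*-33)=731, (30*40 - 24*-7)=1368, (24*23 - -14*40)=1112; twice the area = |4531| = 4531; area = 4531/2; answer 4531/2
Step 3: W2 = 4531/2; threaded value p + q = 4533; m = 48; a(2) = 1*(46) - 2*(48) = -50; iterating: a(2)=-50, a(3)=-142, a(4)=-42, a(5)=242, a(6)=326, a(7)=-158, a(8)=-810, a(9)=-494, a(10)=1126, a(11)=2114, a(12)=-138, a(13)=-4366, a(14)=-4090, a(15)=4642, a(16)=12822, a(17)=3538; answer 3538

3538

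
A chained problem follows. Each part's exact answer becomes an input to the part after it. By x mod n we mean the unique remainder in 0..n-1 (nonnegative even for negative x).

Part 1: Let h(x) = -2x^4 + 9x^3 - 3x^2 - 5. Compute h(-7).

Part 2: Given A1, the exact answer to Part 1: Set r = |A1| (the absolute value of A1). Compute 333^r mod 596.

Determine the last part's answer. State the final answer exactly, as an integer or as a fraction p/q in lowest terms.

Part 1: -2*(-7)^4 + 9*(-7)^3 - 3*(-7)^2 - 5 = (-4802) + (-3087) + (-147) + (-5) = -8041; answer -8041
Part 2: A1 = -8041; r = 8041; squarings mod 596: 333^1=333, 333^2=33, 333^4=493, 333^8=477, 333^16=453, 333^32=185, 333^64=253, 333^128=237, 333^256=145, 333^512=165, 333^1024=405, 333^2048=125, 333^4096=129; 333^8041 = 333^1 * 333^8 * 333^32 * 333^64 * 333^256 * 333^512 * 333^1024 * 333^2048 * 333^4096 = 557 (mod 596); answer 557

557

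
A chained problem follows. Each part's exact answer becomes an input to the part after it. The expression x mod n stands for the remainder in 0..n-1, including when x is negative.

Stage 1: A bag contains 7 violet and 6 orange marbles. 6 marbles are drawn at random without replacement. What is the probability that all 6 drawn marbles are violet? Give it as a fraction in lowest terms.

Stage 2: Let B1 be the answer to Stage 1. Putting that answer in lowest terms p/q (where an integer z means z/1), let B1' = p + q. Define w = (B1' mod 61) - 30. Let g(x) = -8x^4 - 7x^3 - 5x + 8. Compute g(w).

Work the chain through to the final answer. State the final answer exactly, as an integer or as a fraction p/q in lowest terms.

-381292

Stage 1: total draws C(13,6) = 1716; favorable C(7,6) = 7; P = 7/1716; answer 7/1716
Stage 2: B1 = 7/1716; threaded value p + q = 1723; w = -15; -8*(-15)^4 - 7*(-15)^3 - 5*(-15)^1 + 8 = (-405000) + (23625) + (75) + (8) = -381292; answer -381292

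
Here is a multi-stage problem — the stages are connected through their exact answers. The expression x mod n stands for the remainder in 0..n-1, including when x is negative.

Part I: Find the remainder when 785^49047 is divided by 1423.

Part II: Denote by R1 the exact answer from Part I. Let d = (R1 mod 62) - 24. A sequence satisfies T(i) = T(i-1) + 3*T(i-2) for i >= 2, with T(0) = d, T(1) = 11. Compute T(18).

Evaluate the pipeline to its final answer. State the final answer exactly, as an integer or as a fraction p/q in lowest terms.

-667657

Part I: squarings mod 1423: 785^1=785, 785^2=66, 785^4=87, 785^8=454, 785^16=1204, 785^32=1002, 785^64=789, 785^128=670, 785^256=655, 785^512=702, 785^1024=446, 785^2048=1119, 785^4096=1344, 785^8192=549, 785^16384=1148, 785^32768=206; 785^49047 = 785^1 * 785^2 * 785^4 * 785^16 * 785^128 * 785^256 * 785^512 * 785^1024 * 785^2048 * 785^4096 * 785^8192 * 785^32768 = 1131 (mod 1423); answer 1131
Part II: R1 = 1131; d = -9; T(2) = 1*(11) + 3*(-9) = -16; iterating: T(2)=-16, T(3)=17, T(4)=-31, T(5)=20, T(6)=-73, T(7)=-13, T(8)=-232, T(9)=-271, T(10)=-967, T(11)=-1780, T(12)=-4681, T(13)=-10021, T(14)=-24064, T(15)=-54127, T(16)=-126319, T(17)=-288700, T(18)=-667657; answer -667657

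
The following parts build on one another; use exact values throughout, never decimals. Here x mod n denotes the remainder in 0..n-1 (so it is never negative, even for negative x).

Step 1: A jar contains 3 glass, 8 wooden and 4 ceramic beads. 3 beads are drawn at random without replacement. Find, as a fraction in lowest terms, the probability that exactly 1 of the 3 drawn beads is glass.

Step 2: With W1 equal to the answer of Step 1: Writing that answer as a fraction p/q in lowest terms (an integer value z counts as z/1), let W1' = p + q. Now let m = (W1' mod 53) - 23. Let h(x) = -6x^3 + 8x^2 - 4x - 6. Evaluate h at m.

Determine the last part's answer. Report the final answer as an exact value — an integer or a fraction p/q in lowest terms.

1602

Step 1: total draws C(15,3) = 455; favorable C(3,1)*C(12,2) = 198; P = 198/455; answer 198/455
Step 2: W1 = 198/455; threaded value p + q = 653; m = -6; -6*(-6)^3 + 8*(-6)^2 - 4*(-6)^1 - 6 = (1296) + (288) + (24) + (-6) = 1602; answer 1602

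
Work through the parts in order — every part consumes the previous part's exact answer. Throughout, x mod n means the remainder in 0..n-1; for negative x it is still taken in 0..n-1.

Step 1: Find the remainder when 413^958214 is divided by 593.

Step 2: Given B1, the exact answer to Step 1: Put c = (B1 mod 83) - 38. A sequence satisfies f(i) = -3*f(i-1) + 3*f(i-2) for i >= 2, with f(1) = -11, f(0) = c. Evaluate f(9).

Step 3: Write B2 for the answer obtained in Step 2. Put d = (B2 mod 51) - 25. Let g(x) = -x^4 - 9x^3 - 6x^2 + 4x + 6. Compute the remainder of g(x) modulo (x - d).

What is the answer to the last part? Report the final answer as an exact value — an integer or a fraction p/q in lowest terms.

370

Step 1: squarings mod 593: 413^1=413, 413^2=378, 413^4=564, 413^8=248, 413^16=425, 413^32=353, 413^64=79, 413^128=311, 413^256=62, 413^512=286, 413^1024=555, 413^2048=258, 413^4096=148, 413^8192=556, 413^16384=183, 413^32768=281, 413^65536=92, 413^131072=162, 413^262144=152, 413^524288=570; 413^958214 = 413^2 * 413^4 * 413^256 * 413^512 * 413^1024 * 413^2048 * 413^4096 * 413^32768 * 413^131072 * 413^262144 * 413^524288 = 130 (mod 593); answer 130
Step 2: B1 = 130; c = 9; f(2) = -3*(-11) + 3*(9) = 60; iterating: f(2)=60, f(3)=-213, f(4)=819, f(5)=-3096, f(6)=11745, f(7)=-44523, f(8)=168804, f(9)=-639981; answer -639981
Step 3: B2 = -639981; d = -7; remainder = value at the root: -1*(-7)^4 - 9*(-7)^3 - 6*(-7)^2 + 4*(-7)^1 + 6 = (-2401) + (3087) + (-294) + (-28) + (6) = 370; answer 370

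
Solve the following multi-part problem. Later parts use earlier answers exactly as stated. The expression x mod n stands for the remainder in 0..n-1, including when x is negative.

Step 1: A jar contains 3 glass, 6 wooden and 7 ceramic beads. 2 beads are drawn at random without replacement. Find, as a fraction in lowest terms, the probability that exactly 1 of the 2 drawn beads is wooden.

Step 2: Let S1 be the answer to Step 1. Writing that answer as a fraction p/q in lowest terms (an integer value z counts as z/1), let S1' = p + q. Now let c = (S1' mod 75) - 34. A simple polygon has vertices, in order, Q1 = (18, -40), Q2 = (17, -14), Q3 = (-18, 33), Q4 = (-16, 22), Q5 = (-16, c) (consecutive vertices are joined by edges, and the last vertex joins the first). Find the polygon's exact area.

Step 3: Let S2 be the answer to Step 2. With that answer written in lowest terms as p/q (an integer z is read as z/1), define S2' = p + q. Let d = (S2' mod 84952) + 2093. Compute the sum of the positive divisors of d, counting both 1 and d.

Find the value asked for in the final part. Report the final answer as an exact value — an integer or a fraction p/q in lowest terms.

Step 1: total draws C(16,2) = 120; favorable C(6,1)*C(10,1) = 60; P = 1/2; answer 1/2
Step 2: S1 = 1/2; threaded value p + q = 3; c = -31; cross terms: (18*-14 - 17*-40)=428, (17*33 - -18*-14)=309, (-18*22 - -16*33)=132, (-16*-31 - -16*22)=848, (-16*-40 - 18*-31)=1198; twice the area = |2915| = 2915; area = 2915/2; answer 2915/2
Step 3: S2 = 2915/2; threaded value p + q = 2917; d = 5010; 5010 = 2 * 3 * 5 * 167; sigma = (1 + 2) * (1 + 3) * (1 + 5) * (1 + 167) = 3 * 4 * 6 * 168 = 12096; answer 12096

12096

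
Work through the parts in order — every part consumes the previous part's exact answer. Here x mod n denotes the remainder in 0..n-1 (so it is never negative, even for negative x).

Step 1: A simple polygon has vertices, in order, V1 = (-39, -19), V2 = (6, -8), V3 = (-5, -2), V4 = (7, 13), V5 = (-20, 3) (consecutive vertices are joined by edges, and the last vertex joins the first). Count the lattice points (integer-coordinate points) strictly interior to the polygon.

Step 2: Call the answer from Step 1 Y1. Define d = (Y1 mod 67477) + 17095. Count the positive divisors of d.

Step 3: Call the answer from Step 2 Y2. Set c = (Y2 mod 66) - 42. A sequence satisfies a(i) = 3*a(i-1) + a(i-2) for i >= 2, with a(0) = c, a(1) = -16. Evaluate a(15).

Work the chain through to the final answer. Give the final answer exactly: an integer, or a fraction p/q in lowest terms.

Step 1: cross terms: (-39*-8 - 6*-19)=426, (6*-2 - -5*-8)=-52, (-5*13 - 7*-2)=-51, (7*3 - -20*13)=281, (-20*-19 - -39*3)=497; twice the area = |1101| = 1101; area = 1101/2; boundary points = 1 + 1 + 3 + 1 + 1 = 7; strictly interior points = area - boundary/2 + 1 = 548; answer 548
Step 2: Y1 = 548; d = 17643; 17643 = 3 * 5881; number of divisors = (1+1) * (1+1) = 4; answer 4
Step 3: Y2 = 4; c = -38; a(2) = 3*(-16) + 1*(-38) = -86; iterating: a(2)=-86, a(3)=-274, a(4)=-908, a(5)=-2998, a(6)=-9902, a(7)=-32704, a(8)=-108014, a(9)=-356746, a(10)=-1178252, a(11)=-3891502, a(12)=-12852758, a(13)=-42449776, a(14)=-140202086, a(15)=-463056034; answer -463056034

-463056034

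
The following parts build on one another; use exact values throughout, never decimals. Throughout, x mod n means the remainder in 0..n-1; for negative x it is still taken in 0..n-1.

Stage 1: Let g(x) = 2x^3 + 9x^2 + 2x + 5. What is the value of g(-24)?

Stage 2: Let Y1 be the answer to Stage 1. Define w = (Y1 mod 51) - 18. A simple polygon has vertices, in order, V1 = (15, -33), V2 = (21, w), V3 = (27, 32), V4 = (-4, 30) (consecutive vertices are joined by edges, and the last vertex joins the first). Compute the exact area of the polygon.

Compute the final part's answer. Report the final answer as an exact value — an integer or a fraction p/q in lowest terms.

Stage 1: 2*(-24)^3 + 9*(-24)^2 + 2*(-24)^1 + 5 = (-27648) + (5184) + (-48) + (5) = -22507; answer -22507
Stage 2: Y1 = -22507; w = 17; cross terms: (15*17 - 21*-33)=948, (21*32 - 27*17)=213, (27*30 - -4*32)=938, (-4*-33 - 15*30)=-318; twice the area = |1781| = 1781; area = 1781/2; answer 1781/2

1781/2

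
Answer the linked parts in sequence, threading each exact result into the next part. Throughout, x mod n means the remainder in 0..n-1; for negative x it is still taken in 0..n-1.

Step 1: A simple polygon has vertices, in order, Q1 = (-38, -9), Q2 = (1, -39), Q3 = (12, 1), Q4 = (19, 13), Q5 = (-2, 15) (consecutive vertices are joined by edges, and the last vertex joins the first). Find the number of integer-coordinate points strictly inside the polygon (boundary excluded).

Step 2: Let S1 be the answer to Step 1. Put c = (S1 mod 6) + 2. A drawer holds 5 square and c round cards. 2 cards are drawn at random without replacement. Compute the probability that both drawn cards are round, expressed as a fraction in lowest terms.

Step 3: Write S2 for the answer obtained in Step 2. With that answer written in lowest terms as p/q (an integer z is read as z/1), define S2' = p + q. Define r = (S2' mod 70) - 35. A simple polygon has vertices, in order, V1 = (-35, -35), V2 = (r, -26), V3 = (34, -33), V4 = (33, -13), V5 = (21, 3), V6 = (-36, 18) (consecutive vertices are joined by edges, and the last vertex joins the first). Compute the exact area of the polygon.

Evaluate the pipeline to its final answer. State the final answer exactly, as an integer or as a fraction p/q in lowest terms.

5133/2

Step 1: cross terms: (-38*-39 - 1*-9)=1491, (1*1 - 12*-39)=469, (12*13 - 19*1)=137, (19*15 - -2*13)=311, (-2*-9 - -38*15)=588; twice the area = |2996| = 2996; area = 1498; boundary points = 3 + 1 + 1 + 1 + 12 = 18; strictly interior points = area - boundary/2 + 1 = 1490; answer 1490
Step 2: S1 = 1490; c = 4; total draws C(9,2) = 36; favorable C(4,2) = 6; P = 1/6; answer 1/6
Step 3: S2 = 1/6; threaded value p + q = 7; r = -28; cross terms: (-35*-26 - -28*-35)=-70, (-28*-33 - 34*-26)=1808, (34*-13 - 33*-33)=647, (33*3 - 21*-13)=372, (21*18 - -36*3)=486, (-36*-35 - -35*18)=1890; twice the area = |5133| = 5133; area = 5133/2; answer 5133/2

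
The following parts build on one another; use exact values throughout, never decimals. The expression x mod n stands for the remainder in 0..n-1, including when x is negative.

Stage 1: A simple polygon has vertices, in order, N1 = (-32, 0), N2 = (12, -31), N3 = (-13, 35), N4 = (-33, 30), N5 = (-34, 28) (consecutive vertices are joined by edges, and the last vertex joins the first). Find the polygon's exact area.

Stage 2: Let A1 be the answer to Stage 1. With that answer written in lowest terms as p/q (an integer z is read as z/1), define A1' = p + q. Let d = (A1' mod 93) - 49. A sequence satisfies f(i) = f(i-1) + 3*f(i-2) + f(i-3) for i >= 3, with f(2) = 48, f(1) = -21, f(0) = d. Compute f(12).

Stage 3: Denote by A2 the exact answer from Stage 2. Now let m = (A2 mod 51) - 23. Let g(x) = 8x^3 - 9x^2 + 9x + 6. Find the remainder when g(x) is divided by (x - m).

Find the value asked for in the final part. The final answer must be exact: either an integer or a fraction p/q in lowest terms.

Stage 1: cross terms: (-32*-31 - 12*0)=992, (12*35 - -13*-31)=17, (-13*30 - -33*35)=765, (-33*28 - -34*30)=96, (-34*0 - -32*28)=896; twice the area = |2766| = 2766; area = 1383; answer 1383
Stage 2: A1 = 1383; threaded value p + q = 1384; d = 33; f(3) = 1*(48) + 3*(-21) + 1*(33) = 18; iterating: f(3)=18, f(4)=141, f(5)=243, f(6)=684, f(7)=1554, f(8)=3849, f(9)=9195, f(10)=22296, f(11)=53730, f(12)=129813; answer 129813
Stage 3: A2 = 129813; m = -5; remainder = value at the root: 8*(-5)^3 - 9*(-5)^2 + 9*(-5)^1 + 6 = (-1000) + (-225) + (-45) + (6) = -1264; answer -1264

-1264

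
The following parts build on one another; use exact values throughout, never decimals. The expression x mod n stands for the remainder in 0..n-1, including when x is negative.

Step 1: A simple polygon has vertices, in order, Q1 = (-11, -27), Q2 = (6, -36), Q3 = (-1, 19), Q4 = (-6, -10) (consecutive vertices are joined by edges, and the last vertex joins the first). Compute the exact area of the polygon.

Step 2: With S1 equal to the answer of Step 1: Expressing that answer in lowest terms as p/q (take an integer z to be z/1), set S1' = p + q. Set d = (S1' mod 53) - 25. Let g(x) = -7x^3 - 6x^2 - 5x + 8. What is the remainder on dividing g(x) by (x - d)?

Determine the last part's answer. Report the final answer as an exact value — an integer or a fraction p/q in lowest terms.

Step 1: cross terms: (-11*-36 - 6*-27)=558, (6*19 - -1*-36)=78, (-1*-10 - -6*19)=124, (-6*-27 - -11*-10)=52; twice the area = |812| = 812; area = 406; answer 406
Step 2: S1 = 406; threaded value p + q = 407; d = 11; remainder = value at the root: -7*(11)^3 - 6*(11)^2 - 5*(11)^1 + 8 = (-9317) + (-726) + (-55) + (8) = -10090; answer -10090

-10090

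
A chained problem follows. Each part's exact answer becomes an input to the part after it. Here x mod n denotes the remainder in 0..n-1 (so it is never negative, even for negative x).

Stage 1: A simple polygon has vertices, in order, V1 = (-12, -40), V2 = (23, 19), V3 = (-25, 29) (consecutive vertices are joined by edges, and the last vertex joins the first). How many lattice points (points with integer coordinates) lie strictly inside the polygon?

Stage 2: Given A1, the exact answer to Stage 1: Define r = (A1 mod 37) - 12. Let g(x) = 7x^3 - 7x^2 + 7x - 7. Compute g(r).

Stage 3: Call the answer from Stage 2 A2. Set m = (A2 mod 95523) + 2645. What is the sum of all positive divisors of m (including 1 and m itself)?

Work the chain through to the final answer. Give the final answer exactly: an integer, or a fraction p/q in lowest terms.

156672

Stage 1: cross terms: (-12*19 - 23*-40)=692, (23*29 - -25*19)=1142, (-25*-40 - -12*29)=1348; twice the area = |3182| = 3182; area = 1591; boundary points = 1 + 2 + 1 = 4; strictly interior points = area - boundary/2 + 1 = 1590; answer 1590
Stage 2: A1 = 1590; r = 24; 7*(24)^3 - 7*(24)^2 + 7*(24)^1 - 7 = (96768) + (-4032) + (168) + (-7) = 92897; answer 92897
Stage 3: A2 = 92897; m = 95542; 95542 = 2 * 23 * 31 * 67; sigma = (1 + 2) * (1 + 23) * (1 + 31) * (1 + 67) = 3 * 24 * 32 * 68 = 156672; answer 156672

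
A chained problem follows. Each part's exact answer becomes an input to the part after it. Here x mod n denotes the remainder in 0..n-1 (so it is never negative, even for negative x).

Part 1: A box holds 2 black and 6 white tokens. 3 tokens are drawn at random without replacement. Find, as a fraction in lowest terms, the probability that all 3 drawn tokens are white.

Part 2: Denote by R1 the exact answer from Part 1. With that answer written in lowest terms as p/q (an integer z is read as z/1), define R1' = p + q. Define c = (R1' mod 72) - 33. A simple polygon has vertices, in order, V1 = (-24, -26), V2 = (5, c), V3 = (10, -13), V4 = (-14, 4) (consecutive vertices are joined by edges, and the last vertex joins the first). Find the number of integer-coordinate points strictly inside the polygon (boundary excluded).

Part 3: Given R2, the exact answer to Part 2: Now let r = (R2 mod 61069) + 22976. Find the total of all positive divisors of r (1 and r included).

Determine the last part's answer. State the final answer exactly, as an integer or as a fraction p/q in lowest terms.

84630

Part 1: total draws C(8,3) = 56; favorable C(6,3) = 20; P = 5/14; answer 5/14
Part 2: R1 = 5/14; threaded value p + q = 19; c = -14; cross terms: (-24*-14 - 5*-26)=466, (5*-13 - 10*-14)=75, (10*4 - -14*-13)=-142, (-14*-26 - -24*4)=460; twice the area = |859| = 859; area = 859/2; boundary points = 1 + 1 + 1 + 10 = 13; strictly interior points = area - boundary/2 + 1 = 424; answer 424
Part 3: R2 = 424; r = 23400; 23400 = 2^3 * 3^2 * 5^2 * 13; sigma = (1 + 2 + 4 + 8) * (1 + 3 + 9) * (1 + 5 + 25) * (1 + 13) = 15 * 13 * 31 * 14 = 84630; answer 84630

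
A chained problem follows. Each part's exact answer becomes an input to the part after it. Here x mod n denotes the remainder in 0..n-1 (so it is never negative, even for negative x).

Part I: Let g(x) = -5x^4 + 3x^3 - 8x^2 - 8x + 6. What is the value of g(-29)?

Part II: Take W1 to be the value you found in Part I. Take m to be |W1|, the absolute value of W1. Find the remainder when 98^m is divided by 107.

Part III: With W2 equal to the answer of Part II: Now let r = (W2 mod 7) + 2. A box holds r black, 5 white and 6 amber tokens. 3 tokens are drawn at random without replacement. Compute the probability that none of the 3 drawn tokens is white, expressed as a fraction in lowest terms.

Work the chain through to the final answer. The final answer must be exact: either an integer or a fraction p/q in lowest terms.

11/34

Part I: -5*(-29)^4 + 3*(-29)^3 - 8*(-29)^2 - 8*(-29)^1 + 6 = (-3536405) + (-73167) + (-6728) + (232) + (6) = -3616062; answer -3616062
Part II: W1 = -3616062; m = 3616062; squarings mod 107: 98^1=98, 98^2=81, 98^4=34, 98^8=86, 98^16=13, 98^32=62, 98^64=99, 98^128=64, 98^256=30, 98^512=44, 98^1024=10, 98^2048=100, 98^4096=49, 98^8192=47, 98^16384=69, 98^32768=53, 98^65536=27, 98^131072=87, 98^262144=79, 98^524288=35, 98^1048576=48, 98^2097152=57; 98^3616062 = 98^2 * 98^4 * 98^8 * 98^16 * 98^32 * 98^256 * 98^1024 * 98^2048 * 98^8192 * 98^65536 * 98^131072 * 98^262144 * 98^1048576 * 98^2097152 = 102 (mod 107); answer 102
Part III: W2 = 102; r = 6; total draws C(17,3) = 680; favorable C(12,3) = 220; P = 11/34; answer 11/34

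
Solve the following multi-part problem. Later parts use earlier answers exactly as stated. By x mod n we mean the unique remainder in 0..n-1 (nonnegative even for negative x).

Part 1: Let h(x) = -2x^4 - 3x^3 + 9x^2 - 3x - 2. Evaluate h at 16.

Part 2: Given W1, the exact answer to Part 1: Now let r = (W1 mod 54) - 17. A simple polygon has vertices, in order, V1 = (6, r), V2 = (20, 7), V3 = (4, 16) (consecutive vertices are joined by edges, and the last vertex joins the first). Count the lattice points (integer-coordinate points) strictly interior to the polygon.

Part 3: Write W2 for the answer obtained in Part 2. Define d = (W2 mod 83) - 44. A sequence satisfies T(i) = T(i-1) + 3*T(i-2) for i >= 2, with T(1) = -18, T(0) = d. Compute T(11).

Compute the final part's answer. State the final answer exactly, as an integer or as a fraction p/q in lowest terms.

Part 1: -2*(16)^4 - 3*(16)^3 + 9*(16)^2 - 3*(16)^1 - 2 = (-131072) + (-12288) + (2304) + (-48) + (-2) = -141106; answer -141106
Part 2: W1 = -141106; r = 33; cross terms: (6*7 - 20*33)=-618, (20*16 - 4*7)=292, (4*33 - 6*16)=36; twice the area = |-290| = 290; area = 145; boundary points = 2 + 1 + 1 = 4; strictly interior points = area - boundary/2 + 1 = 144; answer 144
Part 3: W2 = 144; d = 17; T(2) = 1*(-18) + 3*(17) = 33; iterating: T(2)=33, T(3)=-21, T(4)=78, T(5)=15, T(6)=249, T(7)=294, T(8)=1041, T(9)=1923, T(10)=5046, T(11)=10815; answer 10815

10815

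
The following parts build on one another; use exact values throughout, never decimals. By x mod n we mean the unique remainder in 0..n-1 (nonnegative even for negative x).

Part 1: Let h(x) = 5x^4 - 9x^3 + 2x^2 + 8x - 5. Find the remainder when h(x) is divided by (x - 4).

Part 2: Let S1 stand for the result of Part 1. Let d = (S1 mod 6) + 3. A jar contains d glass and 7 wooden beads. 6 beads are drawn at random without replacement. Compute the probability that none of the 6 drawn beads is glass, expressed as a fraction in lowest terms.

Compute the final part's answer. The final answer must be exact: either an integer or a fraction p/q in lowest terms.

1/66

Part 1: remainder = value at the root: 5*(4)^4 - 9*(4)^3 + 2*(4)^2 + 8*(4)^1 - 5 = (1280) + (-576) + (32) + (32) + (-5) = 763; answer 763
Part 2: S1 = 763; d = 4; total draws C(11,6) = 462; favorable C(7,6) = 7; P = 1/66; answer 1/66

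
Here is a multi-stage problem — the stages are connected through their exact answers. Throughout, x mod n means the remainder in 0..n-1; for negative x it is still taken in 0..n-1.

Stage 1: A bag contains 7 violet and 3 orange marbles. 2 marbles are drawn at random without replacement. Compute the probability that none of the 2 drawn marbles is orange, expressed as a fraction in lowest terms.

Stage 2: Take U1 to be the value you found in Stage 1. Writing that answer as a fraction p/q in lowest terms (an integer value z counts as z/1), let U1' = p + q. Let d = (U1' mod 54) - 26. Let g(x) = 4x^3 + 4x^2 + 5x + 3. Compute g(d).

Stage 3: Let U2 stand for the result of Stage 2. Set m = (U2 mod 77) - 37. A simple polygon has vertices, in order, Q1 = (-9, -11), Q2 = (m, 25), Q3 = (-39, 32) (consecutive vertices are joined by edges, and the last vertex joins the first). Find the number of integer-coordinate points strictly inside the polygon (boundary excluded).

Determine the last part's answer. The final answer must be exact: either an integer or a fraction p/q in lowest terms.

408

Stage 1: total draws C(10,2) = 45; favorable C(7,2) = 21; P = 7/15; answer 7/15
Stage 2: U1 = 7/15; threaded value p + q = 22; d = -4; 4*(-4)^3 + 4*(-4)^2 + 5*(-4)^1 + 3 = (-256) + (64) + (-20) + (3) = -209; answer -209
Stage 3: U2 = -209; m = -15; cross terms: (-9*25 - -15*-11)=-390, (-15*32 - -39*25)=495, (-39*-11 - -9*32)=717; twice the area = |822| = 822; area = 411; boundary points = 6 + 1 + 1 = 8; strictly interior points = area - boundary/2 + 1 = 408; answer 408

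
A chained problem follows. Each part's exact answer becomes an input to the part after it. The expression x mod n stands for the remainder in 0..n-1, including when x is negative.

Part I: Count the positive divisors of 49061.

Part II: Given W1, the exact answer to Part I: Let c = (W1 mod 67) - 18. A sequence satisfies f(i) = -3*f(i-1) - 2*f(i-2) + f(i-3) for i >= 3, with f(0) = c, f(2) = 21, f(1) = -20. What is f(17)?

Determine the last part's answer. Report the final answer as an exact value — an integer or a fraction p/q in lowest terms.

-37397

Part I: 49061 = 71 * 691; number of divisors = (1+1) * (1+1) = 4; answer 4
Part II: W1 = 4; c = -14; f(3) = -3*(21) - 2*(-20) + 1*(-14) = -37; iterating: f(3)=-37, f(4)=49, f(5)=-52, f(6)=21, f(7)=90, f(8)=-364, f(9)=933, f(10)=-1981, f(11)=3713, f(12)=-6244, f(13)=9325, f(14)=-11774, f(15)=10428, f(16)=1589, f(17)=-37397; answer -37397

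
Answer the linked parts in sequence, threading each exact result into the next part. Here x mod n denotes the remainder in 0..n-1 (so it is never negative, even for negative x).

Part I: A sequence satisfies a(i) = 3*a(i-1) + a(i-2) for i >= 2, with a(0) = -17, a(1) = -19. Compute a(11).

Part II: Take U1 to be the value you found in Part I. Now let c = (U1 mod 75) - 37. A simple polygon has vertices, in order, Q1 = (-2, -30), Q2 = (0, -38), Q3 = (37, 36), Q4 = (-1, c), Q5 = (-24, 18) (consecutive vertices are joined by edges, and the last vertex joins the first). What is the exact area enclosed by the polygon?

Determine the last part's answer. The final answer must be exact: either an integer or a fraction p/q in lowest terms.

1951/2

Part I: a(2) = 3*(-19) + 1*(-17) = -74; iterating: a(2)=-74, a(3)=-241, a(4)=-797, a(5)=-2632, a(6)=-8693, a(7)=-28711, a(8)=-94826, a(9)=-313189, a(10)=-1034393, a(11)=-3416368; answer -3416368
Part II: U1 = -3416368; c = -5; cross terms: (-2*-38 - 0*-30)=76, (0*36 - 37*-38)=1406, (37*-5 - -1*36)=-149, (-1*18 - -24*-5)=-138, (-24*-30 - -2*18)=756; twice the area = |1951| = 1951; area = 1951/2; answer 1951/2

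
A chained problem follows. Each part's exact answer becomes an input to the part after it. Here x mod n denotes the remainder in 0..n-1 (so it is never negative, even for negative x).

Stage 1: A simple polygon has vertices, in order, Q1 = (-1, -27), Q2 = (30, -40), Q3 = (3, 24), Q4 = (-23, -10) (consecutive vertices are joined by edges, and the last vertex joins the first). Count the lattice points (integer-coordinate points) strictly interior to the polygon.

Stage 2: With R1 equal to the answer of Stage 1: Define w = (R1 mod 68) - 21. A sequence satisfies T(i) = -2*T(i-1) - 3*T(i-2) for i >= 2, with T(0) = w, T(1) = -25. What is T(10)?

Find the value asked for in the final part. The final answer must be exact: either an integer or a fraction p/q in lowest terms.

Stage 1: cross terms: (-1*-40 - 30*-27)=850, (30*24 - 3*-40)=840, (3*-10 - -23*24)=522, (-23*-27 - -1*-10)=611; twice the area = |2823| = 2823; area = 2823/2; boundary points = 1 + 1 + 2 + 1 = 5; strictly interior points = area - boundary/2 + 1 = 1410; answer 1410
Stage 2: R1 = 1410; w = 29; T(2) = -2*(-25) - 3*(29) = -37; iterating: T(2)=-37, T(3)=149, T(4)=-187, T(5)=-73, T(6)=707, T(7)=-1195, T(8)=269, T(9)=3047, T(10)=-6901; answer -6901

-6901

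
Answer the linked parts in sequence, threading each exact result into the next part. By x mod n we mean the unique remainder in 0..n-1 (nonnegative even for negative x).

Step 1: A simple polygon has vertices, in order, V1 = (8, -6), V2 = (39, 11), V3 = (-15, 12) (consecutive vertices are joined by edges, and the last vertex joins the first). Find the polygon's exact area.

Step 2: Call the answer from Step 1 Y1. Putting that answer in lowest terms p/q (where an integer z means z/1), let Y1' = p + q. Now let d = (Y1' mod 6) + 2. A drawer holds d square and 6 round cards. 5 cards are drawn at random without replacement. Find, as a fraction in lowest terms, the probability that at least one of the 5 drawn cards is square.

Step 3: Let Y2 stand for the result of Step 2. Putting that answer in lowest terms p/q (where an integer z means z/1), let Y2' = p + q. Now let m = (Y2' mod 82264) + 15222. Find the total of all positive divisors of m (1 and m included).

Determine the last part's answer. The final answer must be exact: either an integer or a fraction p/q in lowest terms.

26208

Step 1: cross terms: (8*11 - 39*-6)=322, (39*12 - -15*11)=633, (-15*-6 - 8*12)=-6; twice the area = |949| = 949; area = 949/2; answer 949/2
Step 2: Y1 = 949/2; threaded value p + q = 951; d = 5; total draws C(11,5) = 462; complement C(6,5) = 6; favorable 462 - 6 = 456; P = 76/77; answer 76/77
Step 3: Y2 = 76/77; threaded value p + q = 153; m = 15375; 15375 = 3 * 5^3 * 41; sigma = (1 + 3) * (1 + 5 + 25 + 125) * (1 + 41) = 4 * 156 * 42 = 26208; answer 26208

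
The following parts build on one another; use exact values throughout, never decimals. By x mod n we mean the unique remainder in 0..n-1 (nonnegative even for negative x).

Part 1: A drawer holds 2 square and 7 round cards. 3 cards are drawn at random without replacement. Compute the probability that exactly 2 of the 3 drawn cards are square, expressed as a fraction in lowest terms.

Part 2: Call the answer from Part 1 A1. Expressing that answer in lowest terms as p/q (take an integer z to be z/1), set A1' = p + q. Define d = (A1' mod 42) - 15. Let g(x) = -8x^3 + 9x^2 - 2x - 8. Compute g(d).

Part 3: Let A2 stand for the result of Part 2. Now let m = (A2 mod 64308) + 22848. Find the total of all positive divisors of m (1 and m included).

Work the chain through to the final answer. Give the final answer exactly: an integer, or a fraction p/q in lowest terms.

60480

Part 1: total draws C(9,3) = 84; favorable C(2,2)*C(7,1) = 7; P = 1/12; answer 1/12
Part 2: A1 = 1/12; threaded value p + q = 13; d = -2; -8*(-2)^3 + 9*(-2)^2 - 2*(-2)^1 - 8 = (64) + (36) + (4) + (-8) = 96; answer 96
Part 3: A2 = 96; m = 22944; 22944 = 2^5 * 3 * 239; sigma = (1 + 2 + 4 + 8 + 16 + 32) * (1 + 3) * (1 + 239) = 63 * 4 * 240 = 60480; answer 60480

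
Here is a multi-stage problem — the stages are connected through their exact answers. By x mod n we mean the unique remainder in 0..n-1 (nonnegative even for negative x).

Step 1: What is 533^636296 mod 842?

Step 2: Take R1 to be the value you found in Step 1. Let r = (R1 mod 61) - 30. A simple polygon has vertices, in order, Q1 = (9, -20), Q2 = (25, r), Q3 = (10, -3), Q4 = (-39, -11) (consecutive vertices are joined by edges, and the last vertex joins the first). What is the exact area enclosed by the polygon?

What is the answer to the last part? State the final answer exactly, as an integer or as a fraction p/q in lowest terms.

Step 1: squarings mod 842: 533^1=533, 533^2=335, 533^4=239, 533^8=707, 533^16=543, 533^32=149, 533^64=309, 533^128=335, 533^256=239, 533^512=707, 533^1024=543, 533^2048=149, 533^4096=309, 533^8192=335, 533^16384=239, 533^32768=707, 533^65536=543, 533^131072=149, 533^262144=309, 533^524288=335; 533^636296 = 533^8 * 533^128 * 533^256 * 533^1024 * 533^4096 * 533^8192 * 533^32768 * 533^65536 * 533^524288 = 229 (mod 842); answer 229
Step 2: R1 = 229; r = 16; cross terms: (9*16 - 25*-20)=644, (25*-3 - 10*16)=-235, (10*-11 - -39*-3)=-227, (-39*-20 - 9*-11)=879; twice the area = |1061| = 1061; area = 1061/2; answer 1061/2

1061/2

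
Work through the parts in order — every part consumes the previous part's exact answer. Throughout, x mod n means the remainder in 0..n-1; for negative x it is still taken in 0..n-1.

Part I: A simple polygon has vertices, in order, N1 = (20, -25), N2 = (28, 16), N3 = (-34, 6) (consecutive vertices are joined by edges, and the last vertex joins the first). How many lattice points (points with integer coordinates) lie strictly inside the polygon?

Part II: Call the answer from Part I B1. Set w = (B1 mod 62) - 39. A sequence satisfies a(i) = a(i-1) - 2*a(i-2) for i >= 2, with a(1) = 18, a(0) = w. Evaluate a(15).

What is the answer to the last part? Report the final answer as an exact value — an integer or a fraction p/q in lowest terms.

764

Part I: cross terms: (20*16 - 28*-25)=1020, (28*6 - -34*16)=712, (-34*-25 - 20*6)=730; twice the area = |2462| = 2462; area = 1231; boundary points = 1 + 2 + 1 = 4; strictly interior points = area - boundary/2 + 1 = 1230; answer 1230
Part II: B1 = 1230; w = 13; a(2) = 1*(18) - 2*(13) = -8; iterating: a(2)=-8, a(3)=-44, a(4)=-28, a(5)=60, a(6)=116, a(7)=-4, a(8)=-236, a(9)=-228, a(10)=244, a(11)=700, a(12)=212, a(13)=-1188, a(14)=-1612, a(15)=764; answer 764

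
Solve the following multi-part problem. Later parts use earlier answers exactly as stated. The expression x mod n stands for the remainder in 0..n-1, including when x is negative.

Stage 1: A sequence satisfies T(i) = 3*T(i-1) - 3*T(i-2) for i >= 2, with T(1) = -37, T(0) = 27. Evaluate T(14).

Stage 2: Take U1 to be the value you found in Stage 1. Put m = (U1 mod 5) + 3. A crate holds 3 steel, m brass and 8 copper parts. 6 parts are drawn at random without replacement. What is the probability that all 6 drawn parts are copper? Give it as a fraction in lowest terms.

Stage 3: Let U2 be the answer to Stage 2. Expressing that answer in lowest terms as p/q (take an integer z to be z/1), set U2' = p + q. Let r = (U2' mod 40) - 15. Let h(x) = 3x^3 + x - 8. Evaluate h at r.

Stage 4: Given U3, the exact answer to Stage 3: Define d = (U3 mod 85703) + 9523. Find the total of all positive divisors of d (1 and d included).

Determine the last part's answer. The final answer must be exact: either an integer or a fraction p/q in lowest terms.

160608

Stage 1: T(2) = 3*(-37) - 3*(27) = -192; iterating: T(2)=-192, T(3)=-465, T(4)=-819, T(5)=-1062, T(6)=-729, T(7)=999, T(8)=5184, T(9)=12555, T(10)=22113, T(11)=28674, T(12)=19683, T(13)=-26973, T(14)=-139968; answer -139968
Stage 2: U1 = -139968; m = 5; total draws C(16,6) = 8008; favorable C(8,6) = 28; P = 1/286; answer 1/286
Stage 3: U2 = 1/286; threaded value p + q = 287; r = -8; 3*(-8)^3 + 1*(-8)^1 - 8 = (-1536) + (-8) + (-8) = -1552; answer -1552
Stage 4: U3 = -1552; d = 93674; 93674 = 2 * 7 * 6691; sigma = (1 + 2) * (1 + 7) * (1 + 6691) = 3 * 8 * 6692 = 160608; answer 160608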